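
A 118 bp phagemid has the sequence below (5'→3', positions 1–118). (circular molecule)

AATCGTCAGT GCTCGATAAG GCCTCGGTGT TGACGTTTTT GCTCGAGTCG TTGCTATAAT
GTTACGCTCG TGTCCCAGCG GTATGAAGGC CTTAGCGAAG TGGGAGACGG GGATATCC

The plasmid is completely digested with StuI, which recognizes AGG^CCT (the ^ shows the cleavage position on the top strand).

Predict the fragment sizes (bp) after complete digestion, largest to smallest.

68, 50 bp

StuI sites (AGGCCT) start at positions 19, 87.
StuI cuts after base 3 of each site, so after positions 21, 89.
Circular molecule, 2 cuts → 2 fragments:
  22–89 → 68 bp
  90–118 then 1–21 → 29 + 21 = 50 bp
Sorted largest to smallest: 68, 50 bp.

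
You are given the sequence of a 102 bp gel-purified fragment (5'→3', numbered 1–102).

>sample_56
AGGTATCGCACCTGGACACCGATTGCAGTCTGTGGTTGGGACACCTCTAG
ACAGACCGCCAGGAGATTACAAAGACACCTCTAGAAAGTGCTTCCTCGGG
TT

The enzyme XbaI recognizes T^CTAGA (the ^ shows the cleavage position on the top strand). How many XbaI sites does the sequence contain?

2

TCTAGA occurs starting at positions 46, 80.
XbaI cuts at 2 sites.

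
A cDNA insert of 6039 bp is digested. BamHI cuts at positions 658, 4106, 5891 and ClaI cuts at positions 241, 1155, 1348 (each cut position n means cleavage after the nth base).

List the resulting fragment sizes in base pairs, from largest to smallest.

2758, 1785, 497, 417, 241, 193, 148 bp

Combined cut positions (sorted): 241, 658, 1155, 1348, 4106, 5891.
Linear molecule, 6 cuts → 7 fragments:
  241 − 0 = 241 bp
  658 − 241 = 417 bp
  1155 − 658 = 497 bp
  1348 − 1155 = 193 bp
  4106 − 1348 = 2758 bp
  5891 − 4106 = 1785 bp
  6039 − 5891 = 148 bp
Sorted largest to smallest: 2758, 1785, 497, 417, 241, 193, 148 bp.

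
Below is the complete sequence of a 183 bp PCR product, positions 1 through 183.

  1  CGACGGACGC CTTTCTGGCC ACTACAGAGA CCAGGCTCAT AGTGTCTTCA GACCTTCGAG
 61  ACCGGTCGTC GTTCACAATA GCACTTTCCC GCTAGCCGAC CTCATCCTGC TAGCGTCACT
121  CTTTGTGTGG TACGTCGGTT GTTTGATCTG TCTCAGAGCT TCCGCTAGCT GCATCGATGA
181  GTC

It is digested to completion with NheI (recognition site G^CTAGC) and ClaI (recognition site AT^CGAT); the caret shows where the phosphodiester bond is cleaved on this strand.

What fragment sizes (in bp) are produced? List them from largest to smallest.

91, 55, 18, 10, 9 bp

NheI sites (GCTAGC) start at positions 91, 109, 164.
NheI cuts after the first base of each site, so after positions 91, 109, 164.
The ClaI site (ATCGAT) starts at position 173.
ClaI cuts after base 2 of each site, so after position 174.
Combined cut positions: 91, 109, 164, 174.
Linear molecule, 4 cuts → 5 fragments:
  1–91 → 91 bp
  92–109 → 18 bp
  110–164 → 55 bp
  165–174 → 10 bp
  175–183 → 9 bp
Sorted largest to smallest: 91, 55, 18, 10, 9 bp.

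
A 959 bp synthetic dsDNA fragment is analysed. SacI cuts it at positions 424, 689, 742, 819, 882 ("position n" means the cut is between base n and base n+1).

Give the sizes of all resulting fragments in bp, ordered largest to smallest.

Linear molecule, 5 cuts → 6 fragments:
  424 − 0 = 424 bp
  689 − 424 = 265 bp
  742 − 689 = 53 bp
  819 − 742 = 77 bp
  882 − 819 = 63 bp
  959 − 882 = 77 bp
Sorted largest to smallest: 424, 265, 77, 77, 63, 53 bp.

424, 265, 77, 77, 63, 53 bp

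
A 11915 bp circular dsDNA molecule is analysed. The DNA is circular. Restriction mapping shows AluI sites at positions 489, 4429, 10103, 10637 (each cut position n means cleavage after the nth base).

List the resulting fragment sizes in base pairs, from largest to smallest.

5674, 3940, 1767, 534 bp

Circular molecule, 4 cuts → 4 fragments:
  4429 − 489 = 3940 bp
  10103 − 4429 = 5674 bp
  10637 − 10103 = 534 bp
  wrap: 11915 − 10637 + 489 = 1767 bp
Sorted largest to smallest: 5674, 3940, 1767, 534 bp.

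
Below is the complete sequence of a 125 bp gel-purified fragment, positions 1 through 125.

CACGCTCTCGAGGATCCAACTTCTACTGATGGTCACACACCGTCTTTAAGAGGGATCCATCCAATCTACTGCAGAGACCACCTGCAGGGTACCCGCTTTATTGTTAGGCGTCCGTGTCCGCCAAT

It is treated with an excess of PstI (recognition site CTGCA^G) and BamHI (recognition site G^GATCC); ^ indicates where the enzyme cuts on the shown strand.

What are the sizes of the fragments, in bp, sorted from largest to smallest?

PstI sites (CTGCAG) start at positions 69, 82.
PstI cuts after base 5 of each site (before the last base), so after positions 73, 86.
BamHI sites (GGATCC) start at positions 12, 53.
BamHI cuts after the first base of each site, so after positions 12, 53.
Combined cut positions: 12, 53, 73, 86.
Linear molecule, 4 cuts → 5 fragments:
  1–12 → 12 bp
  13–53 → 41 bp
  54–73 → 20 bp
  74–86 → 13 bp
  87–125 → 39 bp
Sorted largest to smallest: 41, 39, 20, 13, 12 bp.

41, 39, 20, 13, 12 bp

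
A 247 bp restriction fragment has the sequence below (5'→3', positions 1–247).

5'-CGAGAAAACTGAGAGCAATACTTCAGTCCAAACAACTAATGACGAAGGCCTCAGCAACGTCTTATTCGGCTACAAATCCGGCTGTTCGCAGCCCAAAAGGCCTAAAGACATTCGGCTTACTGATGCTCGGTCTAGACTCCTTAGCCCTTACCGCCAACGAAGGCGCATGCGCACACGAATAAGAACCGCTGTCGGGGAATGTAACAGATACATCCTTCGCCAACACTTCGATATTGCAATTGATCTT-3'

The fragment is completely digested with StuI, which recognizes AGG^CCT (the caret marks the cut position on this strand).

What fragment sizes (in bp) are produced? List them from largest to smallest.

147, 52, 48 bp

StuI sites (AGGCCT) start at positions 46, 98.
StuI cuts after base 3 of each site, so after positions 48, 100.
Linear molecule, 2 cuts → 3 fragments:
  1–48 → 48 bp
  49–100 → 52 bp
  101–247 → 147 bp
Sorted largest to smallest: 147, 52, 48 bp.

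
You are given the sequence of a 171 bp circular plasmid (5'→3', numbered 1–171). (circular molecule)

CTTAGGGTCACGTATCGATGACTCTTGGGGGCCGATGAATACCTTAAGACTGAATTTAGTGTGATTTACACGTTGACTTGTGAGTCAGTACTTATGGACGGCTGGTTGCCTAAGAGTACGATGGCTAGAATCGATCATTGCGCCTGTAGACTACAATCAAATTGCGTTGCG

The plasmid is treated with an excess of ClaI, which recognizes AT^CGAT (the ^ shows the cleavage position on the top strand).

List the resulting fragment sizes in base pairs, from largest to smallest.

ClaI sites (ATCGAT) start at positions 14, 130.
ClaI cuts after base 2 of each site, so after positions 15, 131.
Circular molecule, 2 cuts → 2 fragments:
  16–131 → 116 bp
  132–171 then 1–15 → 40 + 15 = 55 bp
Sorted largest to smallest: 116, 55 bp.

116, 55 bp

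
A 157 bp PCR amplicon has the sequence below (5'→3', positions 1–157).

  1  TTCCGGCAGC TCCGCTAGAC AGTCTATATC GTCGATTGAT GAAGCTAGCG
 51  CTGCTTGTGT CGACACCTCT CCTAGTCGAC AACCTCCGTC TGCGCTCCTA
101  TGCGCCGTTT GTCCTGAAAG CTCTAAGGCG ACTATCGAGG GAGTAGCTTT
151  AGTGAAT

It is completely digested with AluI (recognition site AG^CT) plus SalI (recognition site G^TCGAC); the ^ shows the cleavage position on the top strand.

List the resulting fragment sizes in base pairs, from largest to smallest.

45, 35, 26, 16, 15, 11, 9 bp

AluI sites (AGCT) start at positions 8, 43, 119, 145.
AluI cuts after base 2 of each site, so after positions 9, 44, 120, 146.
SalI sites (GTCGAC) start at positions 59, 75.
SalI cuts after the first base of each site, so after positions 59, 75.
Combined cut positions: 9, 44, 59, 75, 120, 146.
Linear molecule, 6 cuts → 7 fragments:
  1–9 → 9 bp
  10–44 → 35 bp
  45–59 → 15 bp
  60–75 → 16 bp
  76–120 → 45 bp
  121–146 → 26 bp
  147–157 → 11 bp
Sorted largest to smallest: 45, 35, 26, 16, 15, 11, 9 bp.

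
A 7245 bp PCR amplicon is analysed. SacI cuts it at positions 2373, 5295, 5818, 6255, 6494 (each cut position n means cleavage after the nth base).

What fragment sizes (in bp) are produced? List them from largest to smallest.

2922, 2373, 751, 523, 437, 239 bp

Linear molecule, 5 cuts → 6 fragments:
  2373 − 0 = 2373 bp
  5295 − 2373 = 2922 bp
  5818 − 5295 = 523 bp
  6255 − 5818 = 437 bp
  6494 − 6255 = 239 bp
  7245 − 6494 = 751 bp
Sorted largest to smallest: 2922, 2373, 751, 523, 437, 239 bp.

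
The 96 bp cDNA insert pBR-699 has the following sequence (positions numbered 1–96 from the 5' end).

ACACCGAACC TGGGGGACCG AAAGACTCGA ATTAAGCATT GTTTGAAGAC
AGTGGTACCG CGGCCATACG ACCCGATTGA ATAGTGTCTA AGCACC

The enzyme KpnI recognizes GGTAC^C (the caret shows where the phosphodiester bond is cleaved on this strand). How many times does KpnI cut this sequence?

GGTACC occurs starting at position 54.
KpnI cuts at 1 site.

1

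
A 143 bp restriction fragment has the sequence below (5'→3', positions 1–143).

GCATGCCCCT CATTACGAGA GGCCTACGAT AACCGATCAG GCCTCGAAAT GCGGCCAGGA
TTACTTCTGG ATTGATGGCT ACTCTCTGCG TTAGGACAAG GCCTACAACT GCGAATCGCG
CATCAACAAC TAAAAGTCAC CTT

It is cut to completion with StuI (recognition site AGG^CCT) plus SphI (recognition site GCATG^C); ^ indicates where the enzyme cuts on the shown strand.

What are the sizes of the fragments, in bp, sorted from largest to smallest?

60, 42, 19, 17, 5 bp

StuI sites (AGGCCT) start at positions 20, 39, 99.
StuI cuts after base 3 of each site, so after positions 22, 41, 101.
The SphI site (GCATGC) starts at position 1.
SphI cuts after base 5 of each site (before the last base), so after position 5.
Combined cut positions: 5, 22, 41, 101.
Linear molecule, 4 cuts → 5 fragments:
  1–5 → 5 bp
  6–22 → 17 bp
  23–41 → 19 bp
  42–101 → 60 bp
  102–143 → 42 bp
Sorted largest to smallest: 60, 42, 19, 17, 5 bp.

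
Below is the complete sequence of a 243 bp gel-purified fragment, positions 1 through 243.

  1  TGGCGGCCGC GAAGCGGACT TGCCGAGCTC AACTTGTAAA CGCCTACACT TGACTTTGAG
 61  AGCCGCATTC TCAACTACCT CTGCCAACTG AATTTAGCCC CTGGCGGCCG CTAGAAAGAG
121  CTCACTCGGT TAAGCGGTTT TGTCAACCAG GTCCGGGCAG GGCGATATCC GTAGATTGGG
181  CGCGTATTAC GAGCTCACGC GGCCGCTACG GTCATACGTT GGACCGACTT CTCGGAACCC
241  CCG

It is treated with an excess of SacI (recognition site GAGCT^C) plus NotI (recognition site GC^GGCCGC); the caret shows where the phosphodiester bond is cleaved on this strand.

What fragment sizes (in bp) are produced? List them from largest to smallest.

76, 73, 43, 25, 17, 5, 4 bp

SacI sites (GAGCTC) start at positions 25, 118, 191.
SacI cuts after base 5 of each site (before the last base), so after positions 29, 122, 195.
NotI sites (GCGGCCGC) start at positions 3, 104, 199.
NotI cuts after base 2 of each site, so after positions 4, 105, 200.
Combined cut positions: 4, 29, 105, 122, 195, 200.
Linear molecule, 6 cuts → 7 fragments:
  1–4 → 4 bp
  5–29 → 25 bp
  30–105 → 76 bp
  106–122 → 17 bp
  123–195 → 73 bp
  196–200 → 5 bp
  201–243 → 43 bp
Sorted largest to smallest: 76, 73, 43, 25, 17, 5, 4 bp.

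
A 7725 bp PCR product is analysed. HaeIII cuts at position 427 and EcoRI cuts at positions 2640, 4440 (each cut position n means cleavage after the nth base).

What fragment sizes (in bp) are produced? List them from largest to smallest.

3285, 2213, 1800, 427 bp

Combined cut positions (sorted): 427, 2640, 4440.
Linear molecule, 3 cuts → 4 fragments:
  427 − 0 = 427 bp
  2640 − 427 = 2213 bp
  4440 − 2640 = 1800 bp
  7725 − 4440 = 3285 bp
Sorted largest to smallest: 3285, 2213, 1800, 427 bp.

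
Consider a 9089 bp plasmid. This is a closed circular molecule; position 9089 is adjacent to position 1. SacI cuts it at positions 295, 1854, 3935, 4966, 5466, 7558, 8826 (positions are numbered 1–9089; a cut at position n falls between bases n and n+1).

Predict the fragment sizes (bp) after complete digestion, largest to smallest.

Circular molecule, 7 cuts → 7 fragments:
  1854 − 295 = 1559 bp
  3935 − 1854 = 2081 bp
  4966 − 3935 = 1031 bp
  5466 − 4966 = 500 bp
  7558 − 5466 = 2092 bp
  8826 − 7558 = 1268 bp
  wrap: 9089 − 8826 + 295 = 558 bp
Sorted largest to smallest: 2092, 2081, 1559, 1268, 1031, 558, 500 bp.

2092, 2081, 1559, 1268, 1031, 558, 500 bp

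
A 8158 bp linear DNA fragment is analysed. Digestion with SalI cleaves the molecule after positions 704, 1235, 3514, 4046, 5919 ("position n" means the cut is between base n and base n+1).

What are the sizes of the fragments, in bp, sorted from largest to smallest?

2279, 2239, 1873, 704, 532, 531 bp

Linear molecule, 5 cuts → 6 fragments:
  704 − 0 = 704 bp
  1235 − 704 = 531 bp
  3514 − 1235 = 2279 bp
  4046 − 3514 = 532 bp
  5919 − 4046 = 1873 bp
  8158 − 5919 = 2239 bp
Sorted largest to smallest: 2279, 2239, 1873, 704, 532, 531 bp.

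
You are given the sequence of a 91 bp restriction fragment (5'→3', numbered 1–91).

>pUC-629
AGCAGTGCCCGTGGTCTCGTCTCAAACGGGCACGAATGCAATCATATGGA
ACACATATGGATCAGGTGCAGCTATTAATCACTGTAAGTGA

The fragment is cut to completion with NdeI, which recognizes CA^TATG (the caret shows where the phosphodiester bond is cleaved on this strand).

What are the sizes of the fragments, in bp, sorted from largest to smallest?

NdeI sites (CATATG) start at positions 43, 54.
NdeI cuts after base 2 of each site, so after positions 44, 55.
Linear molecule, 2 cuts → 3 fragments:
  1–44 → 44 bp
  45–55 → 11 bp
  56–91 → 36 bp
Sorted largest to smallest: 44, 36, 11 bp.

44, 36, 11 bp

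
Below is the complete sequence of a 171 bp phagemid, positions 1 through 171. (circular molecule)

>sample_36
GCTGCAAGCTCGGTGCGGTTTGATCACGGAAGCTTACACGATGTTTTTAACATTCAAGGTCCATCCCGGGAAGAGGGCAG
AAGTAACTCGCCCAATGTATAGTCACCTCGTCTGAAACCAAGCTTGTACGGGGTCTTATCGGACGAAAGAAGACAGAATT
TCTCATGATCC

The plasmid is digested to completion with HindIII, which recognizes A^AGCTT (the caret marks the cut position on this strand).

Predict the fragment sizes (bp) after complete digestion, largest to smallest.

90, 81 bp

HindIII sites (AAGCTT) start at positions 30, 120.
HindIII cuts after the first base of each site, so after positions 30, 120.
Circular molecule, 2 cuts → 2 fragments:
  31–120 → 90 bp
  121–171 then 1–30 → 51 + 30 = 81 bp
Sorted largest to smallest: 90, 81 bp.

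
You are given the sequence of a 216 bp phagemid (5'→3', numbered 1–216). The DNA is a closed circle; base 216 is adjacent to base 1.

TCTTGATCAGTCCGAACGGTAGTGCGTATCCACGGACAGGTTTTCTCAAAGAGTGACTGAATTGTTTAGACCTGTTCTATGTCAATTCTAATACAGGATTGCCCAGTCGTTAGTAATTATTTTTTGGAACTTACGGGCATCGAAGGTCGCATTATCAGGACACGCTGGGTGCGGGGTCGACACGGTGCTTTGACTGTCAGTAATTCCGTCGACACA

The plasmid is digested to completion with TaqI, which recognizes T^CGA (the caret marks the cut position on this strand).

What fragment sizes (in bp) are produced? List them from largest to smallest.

147, 37, 32 bp

TaqI sites (TCGA) start at positions 140, 177, 209.
TaqI cuts after the first base of each site, so after positions 140, 177, 209.
Circular molecule, 3 cuts → 3 fragments:
  141–177 → 37 bp
  178–209 → 32 bp
  210–216 then 1–140 → 7 + 140 = 147 bp
Sorted largest to smallest: 147, 37, 32 bp.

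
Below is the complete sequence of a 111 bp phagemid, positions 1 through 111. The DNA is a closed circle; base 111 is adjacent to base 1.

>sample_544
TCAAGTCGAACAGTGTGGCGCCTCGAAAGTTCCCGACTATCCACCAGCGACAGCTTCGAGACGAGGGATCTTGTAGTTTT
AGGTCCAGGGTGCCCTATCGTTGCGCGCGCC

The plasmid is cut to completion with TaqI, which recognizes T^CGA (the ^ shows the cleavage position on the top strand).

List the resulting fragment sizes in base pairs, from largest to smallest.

TaqI sites (TCGA) start at positions 6, 23, 56.
TaqI cuts after the first base of each site, so after positions 6, 23, 56.
Circular molecule, 3 cuts → 3 fragments:
  7–23 → 17 bp
  24–56 → 33 bp
  57–111 then 1–6 → 55 + 6 = 61 bp
Sorted largest to smallest: 61, 33, 17 bp.

61, 33, 17 bp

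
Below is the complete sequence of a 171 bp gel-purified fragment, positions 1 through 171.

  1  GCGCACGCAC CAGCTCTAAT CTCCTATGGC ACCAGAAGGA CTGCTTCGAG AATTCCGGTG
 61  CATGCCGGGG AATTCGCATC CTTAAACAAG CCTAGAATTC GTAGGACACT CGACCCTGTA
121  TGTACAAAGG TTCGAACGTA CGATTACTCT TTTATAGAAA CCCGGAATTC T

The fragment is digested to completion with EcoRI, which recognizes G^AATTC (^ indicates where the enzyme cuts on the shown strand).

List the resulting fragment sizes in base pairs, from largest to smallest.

70, 50, 25, 20, 6 bp

EcoRI sites (GAATTC) start at positions 50, 70, 95, 165.
EcoRI cuts after the first base of each site, so after positions 50, 70, 95, 165.
Linear molecule, 4 cuts → 5 fragments:
  1–50 → 50 bp
  51–70 → 20 bp
  71–95 → 25 bp
  96–165 → 70 bp
  166–171 → 6 bp
Sorted largest to smallest: 70, 50, 25, 20, 6 bp.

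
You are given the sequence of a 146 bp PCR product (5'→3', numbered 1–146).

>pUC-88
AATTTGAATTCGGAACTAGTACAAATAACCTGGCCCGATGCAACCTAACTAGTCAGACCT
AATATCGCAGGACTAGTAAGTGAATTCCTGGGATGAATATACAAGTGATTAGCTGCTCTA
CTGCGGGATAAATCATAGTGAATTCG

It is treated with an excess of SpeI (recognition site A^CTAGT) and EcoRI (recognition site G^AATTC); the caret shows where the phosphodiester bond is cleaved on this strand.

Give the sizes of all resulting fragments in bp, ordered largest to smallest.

58, 33, 24, 10, 9, 6, 6 bp

SpeI sites (ACTAGT) start at positions 15, 48, 72.
SpeI cuts after the first base of each site, so after positions 15, 48, 72.
EcoRI sites (GAATTC) start at positions 6, 82, 140.
EcoRI cuts after the first base of each site, so after positions 6, 82, 140.
Combined cut positions: 6, 15, 48, 72, 82, 140.
Linear molecule, 6 cuts → 7 fragments:
  1–6 → 6 bp
  7–15 → 9 bp
  16–48 → 33 bp
  49–72 → 24 bp
  73–82 → 10 bp
  83–140 → 58 bp
  141–146 → 6 bp
Sorted largest to smallest: 58, 33, 24, 10, 9, 6, 6 bp.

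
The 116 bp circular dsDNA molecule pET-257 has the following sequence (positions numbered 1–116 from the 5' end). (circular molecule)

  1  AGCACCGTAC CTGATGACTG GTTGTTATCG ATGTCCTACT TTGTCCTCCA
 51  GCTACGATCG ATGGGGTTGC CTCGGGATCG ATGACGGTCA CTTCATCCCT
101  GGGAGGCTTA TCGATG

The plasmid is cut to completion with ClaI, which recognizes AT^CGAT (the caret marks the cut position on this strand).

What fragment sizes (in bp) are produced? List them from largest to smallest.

33, 33, 30, 20 bp

ClaI sites (ATCGAT) start at positions 27, 57, 77, 110.
ClaI cuts after base 2 of each site, so after positions 28, 58, 78, 111.
Circular molecule, 4 cuts → 4 fragments:
  29–58 → 30 bp
  59–78 → 20 bp
  79–111 → 33 bp
  112–116 then 1–28 → 5 + 28 = 33 bp
Sorted largest to smallest: 33, 33, 30, 20 bp.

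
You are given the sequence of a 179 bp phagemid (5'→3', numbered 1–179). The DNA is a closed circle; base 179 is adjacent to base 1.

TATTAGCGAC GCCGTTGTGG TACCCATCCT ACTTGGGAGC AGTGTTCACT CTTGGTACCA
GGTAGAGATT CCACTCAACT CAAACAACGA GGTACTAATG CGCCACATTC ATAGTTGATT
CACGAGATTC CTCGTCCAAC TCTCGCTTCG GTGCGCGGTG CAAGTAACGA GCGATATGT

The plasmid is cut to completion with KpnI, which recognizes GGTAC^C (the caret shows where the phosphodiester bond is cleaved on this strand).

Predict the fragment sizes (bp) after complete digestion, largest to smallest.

KpnI sites (GGTACC) start at positions 19, 54.
KpnI cuts after base 5 of each site (before the last base), so after positions 23, 58.
Circular molecule, 2 cuts → 2 fragments:
  24–58 → 35 bp
  59–179 then 1–23 → 121 + 23 = 144 bp
Sorted largest to smallest: 144, 35 bp.

144, 35 bp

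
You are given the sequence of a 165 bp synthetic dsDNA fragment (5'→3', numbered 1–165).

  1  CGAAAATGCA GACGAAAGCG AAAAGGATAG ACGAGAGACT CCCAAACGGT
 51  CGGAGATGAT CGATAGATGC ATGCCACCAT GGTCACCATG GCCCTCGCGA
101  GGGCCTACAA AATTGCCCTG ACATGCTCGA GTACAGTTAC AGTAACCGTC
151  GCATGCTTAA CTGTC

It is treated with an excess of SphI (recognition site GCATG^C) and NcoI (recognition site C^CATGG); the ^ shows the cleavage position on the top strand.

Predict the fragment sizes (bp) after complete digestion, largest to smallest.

73, 69, 10, 9, 4 bp

SphI sites (GCATGC) start at positions 69, 151.
SphI cuts after base 5 of each site (before the last base), so after positions 73, 155.
NcoI sites (CCATGG) start at positions 77, 86.
NcoI cuts after the first base of each site, so after positions 77, 86.
Combined cut positions: 73, 77, 86, 155.
Linear molecule, 4 cuts → 5 fragments:
  1–73 → 73 bp
  74–77 → 4 bp
  78–86 → 9 bp
  87–155 → 69 bp
  156–165 → 10 bp
Sorted largest to smallest: 73, 69, 10, 9, 4 bp.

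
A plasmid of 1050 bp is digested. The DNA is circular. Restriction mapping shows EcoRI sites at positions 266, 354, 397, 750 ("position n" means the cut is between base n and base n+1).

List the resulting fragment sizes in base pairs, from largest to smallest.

Circular molecule, 4 cuts → 4 fragments:
  354 − 266 = 88 bp
  397 − 354 = 43 bp
  750 − 397 = 353 bp
  wrap: 1050 − 750 + 266 = 566 bp
Sorted largest to smallest: 566, 353, 88, 43 bp.

566, 353, 88, 43 bp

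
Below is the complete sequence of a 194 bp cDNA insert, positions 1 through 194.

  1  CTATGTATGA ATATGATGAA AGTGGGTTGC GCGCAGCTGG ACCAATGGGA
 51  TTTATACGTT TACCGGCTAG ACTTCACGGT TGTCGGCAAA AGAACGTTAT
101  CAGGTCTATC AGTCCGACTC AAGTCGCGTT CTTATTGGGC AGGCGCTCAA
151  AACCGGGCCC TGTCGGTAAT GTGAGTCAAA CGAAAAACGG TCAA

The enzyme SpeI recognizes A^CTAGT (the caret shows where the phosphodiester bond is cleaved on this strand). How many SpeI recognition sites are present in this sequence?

0

No occurrence of ACTAGT is present in the sequence.
SpeI does not cut: 0 sites.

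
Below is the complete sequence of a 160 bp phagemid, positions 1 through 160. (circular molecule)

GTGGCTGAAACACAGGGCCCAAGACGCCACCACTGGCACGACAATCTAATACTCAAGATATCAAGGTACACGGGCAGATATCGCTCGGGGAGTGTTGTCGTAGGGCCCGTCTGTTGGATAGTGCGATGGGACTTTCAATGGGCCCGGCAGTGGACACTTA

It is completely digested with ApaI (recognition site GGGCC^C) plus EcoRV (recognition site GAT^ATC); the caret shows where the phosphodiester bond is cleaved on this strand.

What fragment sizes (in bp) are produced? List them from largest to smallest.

40, 37, 35, 28, 20 bp

ApaI sites (GGGCCC) start at positions 15, 103, 140.
ApaI cuts after base 5 of each site (before the last base), so after positions 19, 107, 144.
EcoRV sites (GATATC) start at positions 57, 77.
EcoRV cuts after base 3 of each site, so after positions 59, 79.
Combined cut positions: 19, 59, 79, 107, 144.
Circular molecule, 5 cuts → 5 fragments:
  20–59 → 40 bp
  60–79 → 20 bp
  80–107 → 28 bp
  108–144 → 37 bp
  145–160 then 1–19 → 16 + 19 = 35 bp
Sorted largest to smallest: 40, 37, 35, 28, 20 bp.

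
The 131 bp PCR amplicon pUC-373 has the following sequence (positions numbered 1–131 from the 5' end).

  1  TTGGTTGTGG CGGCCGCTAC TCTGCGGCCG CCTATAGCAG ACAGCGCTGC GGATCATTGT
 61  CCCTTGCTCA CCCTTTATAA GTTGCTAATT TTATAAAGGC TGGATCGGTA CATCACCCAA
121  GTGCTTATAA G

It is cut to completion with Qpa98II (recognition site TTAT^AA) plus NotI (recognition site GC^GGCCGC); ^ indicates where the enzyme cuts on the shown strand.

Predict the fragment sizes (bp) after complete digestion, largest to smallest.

Qpa98II sites (TTATAA) start at positions 75, 91, 125.
Qpa98II cuts after base 4 of each site, so after positions 78, 94, 128.
NotI sites (GCGGCCGC) start at positions 10, 24.
NotI cuts after base 2 of each site, so after positions 11, 25.
Combined cut positions: 11, 25, 78, 94, 128.
Linear molecule, 5 cuts → 6 fragments:
  1–11 → 11 bp
  12–25 → 14 bp
  26–78 → 53 bp
  79–94 → 16 bp
  95–128 → 34 bp
  129–131 → 3 bp
Sorted largest to smallest: 53, 34, 16, 14, 11, 3 bp.

53, 34, 16, 14, 11, 3 bp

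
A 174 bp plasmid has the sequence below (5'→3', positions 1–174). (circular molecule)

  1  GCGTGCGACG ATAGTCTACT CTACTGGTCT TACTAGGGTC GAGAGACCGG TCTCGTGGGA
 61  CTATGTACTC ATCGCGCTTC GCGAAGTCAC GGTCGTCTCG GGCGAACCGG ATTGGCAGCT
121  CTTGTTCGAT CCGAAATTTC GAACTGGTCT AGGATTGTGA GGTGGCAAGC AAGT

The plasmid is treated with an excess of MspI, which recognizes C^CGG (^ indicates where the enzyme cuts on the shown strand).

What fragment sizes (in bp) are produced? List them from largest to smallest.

114, 60 bp

MspI sites (CCGG) start at positions 47, 107.
MspI cuts after the first base of each site, so after positions 47, 107.
Circular molecule, 2 cuts → 2 fragments:
  48–107 → 60 bp
  108–174 then 1–47 → 67 + 47 = 114 bp
Sorted largest to smallest: 114, 60 bp.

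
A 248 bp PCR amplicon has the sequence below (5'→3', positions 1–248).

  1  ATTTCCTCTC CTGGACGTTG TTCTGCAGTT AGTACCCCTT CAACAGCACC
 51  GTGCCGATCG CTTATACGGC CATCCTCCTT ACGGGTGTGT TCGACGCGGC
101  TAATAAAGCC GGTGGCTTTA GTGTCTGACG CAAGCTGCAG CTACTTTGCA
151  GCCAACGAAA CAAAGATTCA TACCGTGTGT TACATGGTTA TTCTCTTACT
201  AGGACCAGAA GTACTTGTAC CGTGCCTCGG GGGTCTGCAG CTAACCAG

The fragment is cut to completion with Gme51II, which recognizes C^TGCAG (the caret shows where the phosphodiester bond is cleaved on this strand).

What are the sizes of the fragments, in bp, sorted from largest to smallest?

112, 100, 23, 13 bp

Gme51II sites (CTGCAG) start at positions 23, 135, 235.
Gme51II cuts after the first base of each site, so after positions 23, 135, 235.
Linear molecule, 3 cuts → 4 fragments:
  1–23 → 23 bp
  24–135 → 112 bp
  136–235 → 100 bp
  236–248 → 13 bp
Sorted largest to smallest: 112, 100, 23, 13 bp.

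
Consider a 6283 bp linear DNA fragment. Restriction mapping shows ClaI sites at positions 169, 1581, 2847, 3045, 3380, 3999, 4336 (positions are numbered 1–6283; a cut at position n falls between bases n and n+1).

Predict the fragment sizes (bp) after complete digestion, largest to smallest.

1947, 1412, 1266, 619, 337, 335, 198, 169 bp

Linear molecule, 7 cuts → 8 fragments:
  169 − 0 = 169 bp
  1581 − 169 = 1412 bp
  2847 − 1581 = 1266 bp
  3045 − 2847 = 198 bp
  3380 − 3045 = 335 bp
  3999 − 3380 = 619 bp
  4336 − 3999 = 337 bp
  6283 − 4336 = 1947 bp
Sorted largest to smallest: 1947, 1412, 1266, 619, 337, 335, 198, 169 bp.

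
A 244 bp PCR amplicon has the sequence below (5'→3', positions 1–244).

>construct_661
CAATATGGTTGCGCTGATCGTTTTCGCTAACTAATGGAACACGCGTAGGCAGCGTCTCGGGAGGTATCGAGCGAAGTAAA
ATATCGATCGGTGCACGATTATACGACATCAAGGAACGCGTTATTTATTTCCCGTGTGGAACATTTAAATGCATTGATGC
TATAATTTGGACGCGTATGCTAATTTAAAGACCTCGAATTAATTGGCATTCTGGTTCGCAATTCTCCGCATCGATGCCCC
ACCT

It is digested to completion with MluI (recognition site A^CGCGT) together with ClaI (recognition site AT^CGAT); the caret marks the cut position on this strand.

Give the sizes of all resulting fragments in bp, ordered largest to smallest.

MluI sites (ACGCGT) start at positions 41, 116, 171.
MluI cuts after the first base of each site, so after positions 41, 116, 171.
ClaI sites (ATCGAT) start at positions 83, 230.
ClaI cuts after base 2 of each site, so after positions 84, 231.
Combined cut positions: 41, 84, 116, 171, 231.
Linear molecule, 5 cuts → 6 fragments:
  1–41 → 41 bp
  42–84 → 43 bp
  85–116 → 32 bp
  117–171 → 55 bp
  172–231 → 60 bp
  232–244 → 13 bp
Sorted largest to smallest: 60, 55, 43, 41, 32, 13 bp.

60, 55, 43, 41, 32, 13 bp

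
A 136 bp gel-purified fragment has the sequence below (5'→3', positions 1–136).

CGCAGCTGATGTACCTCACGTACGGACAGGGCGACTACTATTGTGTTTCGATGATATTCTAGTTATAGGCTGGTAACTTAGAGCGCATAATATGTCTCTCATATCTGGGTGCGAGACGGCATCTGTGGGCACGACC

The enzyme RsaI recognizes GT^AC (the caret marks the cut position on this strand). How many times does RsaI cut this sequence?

2

GTAC occurs starting at positions 11, 20.
RsaI cuts at 2 sites.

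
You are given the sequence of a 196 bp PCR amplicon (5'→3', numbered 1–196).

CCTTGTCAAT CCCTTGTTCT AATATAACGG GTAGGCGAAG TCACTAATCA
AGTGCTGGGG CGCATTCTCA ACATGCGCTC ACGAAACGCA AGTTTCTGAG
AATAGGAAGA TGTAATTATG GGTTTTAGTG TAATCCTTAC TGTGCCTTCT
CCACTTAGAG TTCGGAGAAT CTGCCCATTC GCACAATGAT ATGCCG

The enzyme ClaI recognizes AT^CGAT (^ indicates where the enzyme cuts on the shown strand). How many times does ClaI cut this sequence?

No occurrence of ATCGAT is present in the sequence.
ClaI does not cut: 0 sites.

0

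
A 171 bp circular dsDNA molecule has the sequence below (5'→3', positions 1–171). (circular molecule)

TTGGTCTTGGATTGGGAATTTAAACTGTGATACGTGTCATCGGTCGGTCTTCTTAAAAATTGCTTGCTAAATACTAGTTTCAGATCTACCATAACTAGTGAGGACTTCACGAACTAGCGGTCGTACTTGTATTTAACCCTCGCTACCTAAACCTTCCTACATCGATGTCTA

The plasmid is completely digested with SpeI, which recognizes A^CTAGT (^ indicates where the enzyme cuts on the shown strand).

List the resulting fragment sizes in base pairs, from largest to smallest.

SpeI sites (ACTAGT) start at positions 73, 94.
SpeI cuts after the first base of each site, so after positions 73, 94.
Circular molecule, 2 cuts → 2 fragments:
  74–94 → 21 bp
  95–171 then 1–73 → 77 + 73 = 150 bp
Sorted largest to smallest: 150, 21 bp.

150, 21 bp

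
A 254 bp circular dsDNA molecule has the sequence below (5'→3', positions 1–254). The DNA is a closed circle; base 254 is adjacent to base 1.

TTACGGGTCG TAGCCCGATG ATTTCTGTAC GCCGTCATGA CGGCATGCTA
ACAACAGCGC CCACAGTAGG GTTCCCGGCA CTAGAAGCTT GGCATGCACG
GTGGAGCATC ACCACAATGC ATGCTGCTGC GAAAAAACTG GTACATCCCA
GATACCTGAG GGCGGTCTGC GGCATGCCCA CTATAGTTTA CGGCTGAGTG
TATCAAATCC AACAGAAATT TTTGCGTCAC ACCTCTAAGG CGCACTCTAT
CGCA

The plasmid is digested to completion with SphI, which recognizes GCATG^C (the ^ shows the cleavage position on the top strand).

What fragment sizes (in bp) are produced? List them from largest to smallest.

SphI sites (GCATGC) start at positions 43, 92, 119, 172.
SphI cuts after base 5 of each site (before the last base), so after positions 47, 96, 123, 176.
Circular molecule, 4 cuts → 4 fragments:
  48–96 → 49 bp
  97–123 → 27 bp
  124–176 → 53 bp
  177–254 then 1–47 → 78 + 47 = 125 bp
Sorted largest to smallest: 125, 53, 49, 27 bp.

125, 53, 49, 27 bp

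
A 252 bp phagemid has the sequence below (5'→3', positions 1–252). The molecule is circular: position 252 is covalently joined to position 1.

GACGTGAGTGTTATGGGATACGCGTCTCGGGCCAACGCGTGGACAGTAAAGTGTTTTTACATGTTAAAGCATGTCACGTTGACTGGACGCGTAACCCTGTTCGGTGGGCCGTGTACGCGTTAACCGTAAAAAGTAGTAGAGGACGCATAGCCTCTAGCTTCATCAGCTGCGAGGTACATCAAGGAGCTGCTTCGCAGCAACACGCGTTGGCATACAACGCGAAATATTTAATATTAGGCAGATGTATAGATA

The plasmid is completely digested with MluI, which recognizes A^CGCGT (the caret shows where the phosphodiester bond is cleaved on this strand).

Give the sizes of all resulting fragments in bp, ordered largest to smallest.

87, 70, 52, 28, 15 bp

MluI sites (ACGCGT) start at positions 20, 35, 87, 115, 202.
MluI cuts after the first base of each site, so after positions 20, 35, 87, 115, 202.
Circular molecule, 5 cuts → 5 fragments:
  21–35 → 15 bp
  36–87 → 52 bp
  88–115 → 28 bp
  116–202 → 87 bp
  203–252 then 1–20 → 50 + 20 = 70 bp
Sorted largest to smallest: 87, 70, 52, 28, 15 bp.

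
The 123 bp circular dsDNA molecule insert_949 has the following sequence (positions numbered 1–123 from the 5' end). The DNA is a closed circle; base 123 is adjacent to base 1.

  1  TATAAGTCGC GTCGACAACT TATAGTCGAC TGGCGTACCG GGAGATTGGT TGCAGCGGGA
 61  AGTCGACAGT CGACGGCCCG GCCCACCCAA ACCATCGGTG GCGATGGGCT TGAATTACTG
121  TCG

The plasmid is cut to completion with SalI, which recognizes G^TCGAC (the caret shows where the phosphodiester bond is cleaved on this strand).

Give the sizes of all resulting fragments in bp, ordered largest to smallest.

65, 37, 14, 7 bp

SalI sites (GTCGAC) start at positions 11, 25, 62, 69.
SalI cuts after the first base of each site, so after positions 11, 25, 62, 69.
Circular molecule, 4 cuts → 4 fragments:
  12–25 → 14 bp
  26–62 → 37 bp
  63–69 → 7 bp
  70–123 then 1–11 → 54 + 11 = 65 bp
Sorted largest to smallest: 65, 37, 14, 7 bp.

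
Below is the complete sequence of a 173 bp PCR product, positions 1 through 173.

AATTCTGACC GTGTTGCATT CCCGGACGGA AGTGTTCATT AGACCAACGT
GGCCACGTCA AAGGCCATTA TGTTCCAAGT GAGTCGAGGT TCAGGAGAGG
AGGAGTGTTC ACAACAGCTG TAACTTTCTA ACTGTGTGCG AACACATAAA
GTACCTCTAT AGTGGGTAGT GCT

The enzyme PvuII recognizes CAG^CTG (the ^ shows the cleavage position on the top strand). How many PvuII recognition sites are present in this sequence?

1

CAGCTG occurs starting at position 115.
PvuII cuts at 1 site.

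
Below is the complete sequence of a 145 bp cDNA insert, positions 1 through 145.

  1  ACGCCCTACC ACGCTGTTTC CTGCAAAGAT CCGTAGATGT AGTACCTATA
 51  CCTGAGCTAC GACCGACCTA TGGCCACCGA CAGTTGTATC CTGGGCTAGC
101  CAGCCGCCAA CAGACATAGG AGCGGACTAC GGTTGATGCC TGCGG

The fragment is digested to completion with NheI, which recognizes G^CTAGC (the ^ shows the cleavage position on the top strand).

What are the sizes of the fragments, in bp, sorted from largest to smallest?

The NheI site (GCTAGC) starts at position 95.
NheI cuts after the first base of each site, so after position 95.
Linear molecule, 1 cut → 2 fragments:
  1–95 → 95 bp
  96–145 → 50 bp
Sorted largest to smallest: 95, 50 bp.

95, 50 bp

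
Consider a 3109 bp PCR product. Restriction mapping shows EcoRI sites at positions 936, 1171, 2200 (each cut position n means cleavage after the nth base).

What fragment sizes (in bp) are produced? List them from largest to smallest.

1029, 936, 909, 235 bp

Linear molecule, 3 cuts → 4 fragments:
  936 − 0 = 936 bp
  1171 − 936 = 235 bp
  2200 − 1171 = 1029 bp
  3109 − 2200 = 909 bp
Sorted largest to smallest: 1029, 936, 909, 235 bp.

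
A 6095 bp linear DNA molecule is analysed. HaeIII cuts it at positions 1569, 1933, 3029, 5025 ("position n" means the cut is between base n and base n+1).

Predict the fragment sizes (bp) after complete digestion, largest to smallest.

1996, 1569, 1096, 1070, 364 bp

Linear molecule, 4 cuts → 5 fragments:
  1569 − 0 = 1569 bp
  1933 − 1569 = 364 bp
  3029 − 1933 = 1096 bp
  5025 − 3029 = 1996 bp
  6095 − 5025 = 1070 bp
Sorted largest to smallest: 1996, 1569, 1096, 1070, 364 bp.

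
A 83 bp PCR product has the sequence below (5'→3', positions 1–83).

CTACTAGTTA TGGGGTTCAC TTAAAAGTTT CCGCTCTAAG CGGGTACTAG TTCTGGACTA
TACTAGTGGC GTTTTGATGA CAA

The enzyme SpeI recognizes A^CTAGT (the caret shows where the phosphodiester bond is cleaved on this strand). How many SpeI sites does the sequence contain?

ACTAGT occurs starting at positions 3, 46, 62.
SpeI cuts at 3 sites.

3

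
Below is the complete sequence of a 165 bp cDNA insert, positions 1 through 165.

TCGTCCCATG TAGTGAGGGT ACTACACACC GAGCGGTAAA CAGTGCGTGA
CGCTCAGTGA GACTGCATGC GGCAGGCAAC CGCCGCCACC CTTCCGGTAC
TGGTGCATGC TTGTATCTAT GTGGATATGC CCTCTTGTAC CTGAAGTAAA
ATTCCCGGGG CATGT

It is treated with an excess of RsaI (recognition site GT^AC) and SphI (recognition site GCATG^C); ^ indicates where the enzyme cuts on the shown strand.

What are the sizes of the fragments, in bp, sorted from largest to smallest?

49, 29, 29, 27, 20, 11 bp

RsaI sites (GTAC) start at positions 19, 97, 137.
RsaI cuts after base 2 of each site, so after positions 20, 98, 138.
SphI sites (GCATGC) start at positions 65, 105.
SphI cuts after base 5 of each site (before the last base), so after positions 69, 109.
Combined cut positions: 20, 69, 98, 109, 138.
Linear molecule, 5 cuts → 6 fragments:
  1–20 → 20 bp
  21–69 → 49 bp
  70–98 → 29 bp
  99–109 → 11 bp
  110–138 → 29 bp
  139–165 → 27 bp
Sorted largest to smallest: 49, 29, 29, 27, 20, 11 bp.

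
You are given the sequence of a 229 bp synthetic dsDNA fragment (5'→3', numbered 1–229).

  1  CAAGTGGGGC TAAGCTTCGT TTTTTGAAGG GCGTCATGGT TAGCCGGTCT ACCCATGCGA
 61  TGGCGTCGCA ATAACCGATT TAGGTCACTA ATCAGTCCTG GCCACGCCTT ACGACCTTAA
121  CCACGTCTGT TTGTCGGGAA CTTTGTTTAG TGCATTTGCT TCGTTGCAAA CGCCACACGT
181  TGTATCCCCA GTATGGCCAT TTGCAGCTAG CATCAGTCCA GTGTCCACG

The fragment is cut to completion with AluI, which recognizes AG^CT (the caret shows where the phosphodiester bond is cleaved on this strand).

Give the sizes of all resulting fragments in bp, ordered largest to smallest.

192, 23, 14 bp

AluI sites (AGCT) start at positions 13, 205.
AluI cuts after base 2 of each site, so after positions 14, 206.
Linear molecule, 2 cuts → 3 fragments:
  1–14 → 14 bp
  15–206 → 192 bp
  207–229 → 23 bp
Sorted largest to smallest: 192, 23, 14 bp.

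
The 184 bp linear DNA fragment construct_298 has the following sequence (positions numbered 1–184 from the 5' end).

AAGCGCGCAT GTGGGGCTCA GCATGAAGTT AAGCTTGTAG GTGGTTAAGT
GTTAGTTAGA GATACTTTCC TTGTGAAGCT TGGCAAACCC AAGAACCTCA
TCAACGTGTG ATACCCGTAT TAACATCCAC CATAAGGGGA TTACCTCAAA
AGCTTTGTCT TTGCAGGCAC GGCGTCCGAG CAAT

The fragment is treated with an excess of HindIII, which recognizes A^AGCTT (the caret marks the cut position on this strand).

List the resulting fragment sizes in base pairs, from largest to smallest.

HindIII sites (AAGCTT) start at positions 31, 76, 150.
HindIII cuts after the first base of each site, so after positions 31, 76, 150.
Linear molecule, 3 cuts → 4 fragments:
  1–31 → 31 bp
  32–76 → 45 bp
  77–150 → 74 bp
  151–184 → 34 bp
Sorted largest to smallest: 74, 45, 34, 31 bp.

74, 45, 34, 31 bp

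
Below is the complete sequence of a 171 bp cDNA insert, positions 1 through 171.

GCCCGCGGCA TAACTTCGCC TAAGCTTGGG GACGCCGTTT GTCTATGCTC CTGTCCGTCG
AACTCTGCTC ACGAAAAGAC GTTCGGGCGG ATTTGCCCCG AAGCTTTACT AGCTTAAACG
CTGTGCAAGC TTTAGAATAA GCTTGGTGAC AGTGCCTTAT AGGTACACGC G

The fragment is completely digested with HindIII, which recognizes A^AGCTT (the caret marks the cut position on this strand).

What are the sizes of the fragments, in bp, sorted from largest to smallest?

79, 32, 26, 22, 12 bp

HindIII sites (AAGCTT) start at positions 22, 101, 127, 139.
HindIII cuts after the first base of each site, so after positions 22, 101, 127, 139.
Linear molecule, 4 cuts → 5 fragments:
  1–22 → 22 bp
  23–101 → 79 bp
  102–127 → 26 bp
  128–139 → 12 bp
  140–171 → 32 bp
Sorted largest to smallest: 79, 32, 26, 22, 12 bp.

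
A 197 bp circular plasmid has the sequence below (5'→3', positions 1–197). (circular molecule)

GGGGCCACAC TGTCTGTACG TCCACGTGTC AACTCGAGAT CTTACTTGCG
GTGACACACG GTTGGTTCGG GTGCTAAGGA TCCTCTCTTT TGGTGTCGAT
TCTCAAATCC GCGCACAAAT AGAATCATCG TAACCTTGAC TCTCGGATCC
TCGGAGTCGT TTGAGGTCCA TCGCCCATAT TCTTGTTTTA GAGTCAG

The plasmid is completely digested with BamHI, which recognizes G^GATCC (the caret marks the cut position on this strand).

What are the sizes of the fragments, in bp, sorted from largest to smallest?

BamHI sites (GGATCC) start at positions 78, 145.
BamHI cuts after the first base of each site, so after positions 78, 145.
Circular molecule, 2 cuts → 2 fragments:
  79–145 → 67 bp
  146–197 then 1–78 → 52 + 78 = 130 bp
Sorted largest to smallest: 130, 67 bp.

130, 67 bp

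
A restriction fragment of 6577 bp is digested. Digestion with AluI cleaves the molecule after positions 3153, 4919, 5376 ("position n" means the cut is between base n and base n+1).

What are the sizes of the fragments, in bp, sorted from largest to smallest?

Linear molecule, 3 cuts → 4 fragments:
  3153 − 0 = 3153 bp
  4919 − 3153 = 1766 bp
  5376 − 4919 = 457 bp
  6577 − 5376 = 1201 bp
Sorted largest to smallest: 3153, 1766, 1201, 457 bp.

3153, 1766, 1201, 457 bp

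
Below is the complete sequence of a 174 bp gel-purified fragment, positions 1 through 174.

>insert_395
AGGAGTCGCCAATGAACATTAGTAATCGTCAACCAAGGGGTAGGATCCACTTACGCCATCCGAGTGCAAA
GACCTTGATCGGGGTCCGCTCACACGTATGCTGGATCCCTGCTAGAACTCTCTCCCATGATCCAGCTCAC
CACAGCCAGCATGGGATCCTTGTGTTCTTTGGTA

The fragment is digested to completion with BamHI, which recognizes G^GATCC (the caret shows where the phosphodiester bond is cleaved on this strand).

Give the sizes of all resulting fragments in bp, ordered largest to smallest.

BamHI sites (GGATCC) start at positions 43, 103, 154.
BamHI cuts after the first base of each site, so after positions 43, 103, 154.
Linear molecule, 3 cuts → 4 fragments:
  1–43 → 43 bp
  44–103 → 60 bp
  104–154 → 51 bp
  155–174 → 20 bp
Sorted largest to smallest: 60, 51, 43, 20 bp.

60, 51, 43, 20 bp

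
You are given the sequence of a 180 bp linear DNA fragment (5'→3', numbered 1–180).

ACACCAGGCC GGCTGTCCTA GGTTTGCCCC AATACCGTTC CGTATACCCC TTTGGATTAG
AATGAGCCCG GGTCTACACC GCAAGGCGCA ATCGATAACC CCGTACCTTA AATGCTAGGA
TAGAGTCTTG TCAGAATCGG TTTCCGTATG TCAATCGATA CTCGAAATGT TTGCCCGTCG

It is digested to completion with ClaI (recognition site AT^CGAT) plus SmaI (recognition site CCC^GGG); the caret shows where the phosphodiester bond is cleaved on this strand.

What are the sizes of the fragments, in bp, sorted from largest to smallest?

69, 63, 25, 23 bp

ClaI sites (ATCGAT) start at positions 91, 154.
ClaI cuts after base 2 of each site, so after positions 92, 155.
The SmaI site (CCCGGG) starts at position 67.
SmaI cuts after base 3 of each site, so after position 69.
Combined cut positions: 69, 92, 155.
Linear molecule, 3 cuts → 4 fragments:
  1–69 → 69 bp
  70–92 → 23 bp
  93–155 → 63 bp
  156–180 → 25 bp
Sorted largest to smallest: 69, 63, 25, 23 bp.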